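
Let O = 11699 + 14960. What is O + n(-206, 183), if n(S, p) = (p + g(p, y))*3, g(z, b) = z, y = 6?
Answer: 27757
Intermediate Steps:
O = 26659
n(S, p) = 6*p (n(S, p) = (p + p)*3 = (2*p)*3 = 6*p)
O + n(-206, 183) = 26659 + 6*183 = 26659 + 1098 = 27757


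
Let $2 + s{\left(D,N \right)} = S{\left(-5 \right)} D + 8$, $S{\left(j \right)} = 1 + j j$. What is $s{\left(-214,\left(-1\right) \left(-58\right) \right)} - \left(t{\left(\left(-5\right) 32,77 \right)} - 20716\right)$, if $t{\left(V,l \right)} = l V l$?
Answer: $963798$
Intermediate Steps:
$S{\left(j \right)} = 1 + j^{2}$
$t{\left(V,l \right)} = V l^{2}$ ($t{\left(V,l \right)} = V l l = V l^{2}$)
$s{\left(D,N \right)} = 6 + 26 D$ ($s{\left(D,N \right)} = -2 + \left(\left(1 + \left(-5\right)^{2}\right) D + 8\right) = -2 + \left(\left(1 + 25\right) D + 8\right) = -2 + \left(26 D + 8\right) = -2 + \left(8 + 26 D\right) = 6 + 26 D$)
$s{\left(-214,\left(-1\right) \left(-58\right) \right)} - \left(t{\left(\left(-5\right) 32,77 \right)} - 20716\right) = \left(6 + 26 \left(-214\right)\right) - \left(\left(-5\right) 32 \cdot 77^{2} - 20716\right) = \left(6 - 5564\right) - \left(\left(-160\right) 5929 - 20716\right) = -5558 - \left(-948640 - 20716\right) = -5558 - -969356 = -5558 + 969356 = 963798$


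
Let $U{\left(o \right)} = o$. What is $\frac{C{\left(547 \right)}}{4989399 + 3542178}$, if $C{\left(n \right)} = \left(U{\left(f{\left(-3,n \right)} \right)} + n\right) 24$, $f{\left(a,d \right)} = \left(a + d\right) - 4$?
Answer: $\frac{8696}{2843859} \approx 0.0030578$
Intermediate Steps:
$f{\left(a,d \right)} = -4 + a + d$
$C{\left(n \right)} = -168 + 48 n$ ($C{\left(n \right)} = \left(\left(-4 - 3 + n\right) + n\right) 24 = \left(\left(-7 + n\right) + n\right) 24 = \left(-7 + 2 n\right) 24 = -168 + 48 n$)
$\frac{C{\left(547 \right)}}{4989399 + 3542178} = \frac{-168 + 48 \cdot 547}{4989399 + 3542178} = \frac{-168 + 26256}{8531577} = 26088 \cdot \frac{1}{8531577} = \frac{8696}{2843859}$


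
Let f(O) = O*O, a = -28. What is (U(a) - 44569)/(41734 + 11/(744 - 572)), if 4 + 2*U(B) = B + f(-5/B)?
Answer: -1002032655/937959176 ≈ -1.0683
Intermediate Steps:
f(O) = O²
U(B) = -2 + B/2 + 25/(2*B²) (U(B) = -2 + (B + (-5/B)²)/2 = -2 + (B + 25/B²)/2 = -2 + (B/2 + 25/(2*B²)) = -2 + B/2 + 25/(2*B²))
(U(a) - 44569)/(41734 + 11/(744 - 572)) = ((-2 + (½)*(-28) + (25/2)/(-28)²) - 44569)/(41734 + 11/(744 - 572)) = ((-2 - 14 + (25/2)*(1/784)) - 44569)/(41734 + 11/172) = ((-2 - 14 + 25/1568) - 44569)/(41734 + 11*(1/172)) = (-25063/1568 - 44569)/(41734 + 11/172) = -69909255/(1568*7178259/172) = -69909255/1568*172/7178259 = -1002032655/937959176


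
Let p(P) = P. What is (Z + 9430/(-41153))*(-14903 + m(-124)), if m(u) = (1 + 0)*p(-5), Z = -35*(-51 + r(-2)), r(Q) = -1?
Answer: -1116445659240/41153 ≈ -2.7129e+7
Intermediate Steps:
Z = 1820 (Z = -35*(-51 - 1) = -35*(-52) = 1820)
m(u) = -5 (m(u) = (1 + 0)*(-5) = 1*(-5) = -5)
(Z + 9430/(-41153))*(-14903 + m(-124)) = (1820 + 9430/(-41153))*(-14903 - 5) = (1820 + 9430*(-1/41153))*(-14908) = (1820 - 9430/41153)*(-14908) = (74889030/41153)*(-14908) = -1116445659240/41153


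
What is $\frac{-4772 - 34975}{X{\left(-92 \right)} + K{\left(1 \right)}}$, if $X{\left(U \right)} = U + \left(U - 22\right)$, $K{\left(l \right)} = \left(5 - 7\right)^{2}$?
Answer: $\frac{39747}{202} \approx 196.77$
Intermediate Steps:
$K{\left(l \right)} = 4$ ($K{\left(l \right)} = \left(-2\right)^{2} = 4$)
$X{\left(U \right)} = -22 + 2 U$ ($X{\left(U \right)} = U + \left(-22 + U\right) = -22 + 2 U$)
$\frac{-4772 - 34975}{X{\left(-92 \right)} + K{\left(1 \right)}} = \frac{-4772 - 34975}{\left(-22 + 2 \left(-92\right)\right) + 4} = - \frac{39747}{\left(-22 - 184\right) + 4} = - \frac{39747}{-206 + 4} = - \frac{39747}{-202} = \left(-39747\right) \left(- \frac{1}{202}\right) = \frac{39747}{202}$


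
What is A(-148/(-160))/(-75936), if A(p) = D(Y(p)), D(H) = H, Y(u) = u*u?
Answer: -1369/121497600 ≈ -1.1268e-5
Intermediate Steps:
Y(u) = u**2
A(p) = p**2
A(-148/(-160))/(-75936) = (-148/(-160))**2/(-75936) = (-148*(-1/160))**2*(-1/75936) = (37/40)**2*(-1/75936) = (1369/1600)*(-1/75936) = -1369/121497600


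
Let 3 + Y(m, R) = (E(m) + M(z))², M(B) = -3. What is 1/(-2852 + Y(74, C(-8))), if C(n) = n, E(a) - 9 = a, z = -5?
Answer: 1/3545 ≈ 0.00028209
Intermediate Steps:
E(a) = 9 + a
Y(m, R) = -3 + (6 + m)² (Y(m, R) = -3 + ((9 + m) - 3)² = -3 + (6 + m)²)
1/(-2852 + Y(74, C(-8))) = 1/(-2852 + (-3 + (6 + 74)²)) = 1/(-2852 + (-3 + 80²)) = 1/(-2852 + (-3 + 6400)) = 1/(-2852 + 6397) = 1/3545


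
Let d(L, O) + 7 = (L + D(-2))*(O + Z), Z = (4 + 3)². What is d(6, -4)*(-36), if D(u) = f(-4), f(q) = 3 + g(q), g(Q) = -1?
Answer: -12708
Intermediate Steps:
f(q) = 2 (f(q) = 3 - 1 = 2)
D(u) = 2
Z = 49 (Z = 7² = 49)
d(L, O) = -7 + (2 + L)*(49 + O) (d(L, O) = -7 + (L + 2)*(O + 49) = -7 + (2 + L)*(49 + O))
d(6, -4)*(-36) = (91 + 2*(-4) + 49*6 + 6*(-4))*(-36) = (91 - 8 + 294 - 24)*(-36) = 353*(-36) = -12708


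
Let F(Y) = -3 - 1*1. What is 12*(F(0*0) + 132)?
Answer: 1536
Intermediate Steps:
F(Y) = -4 (F(Y) = -3 - 1 = -4)
12*(F(0*0) + 132) = 12*(-4 + 132) = 12*128 = 1536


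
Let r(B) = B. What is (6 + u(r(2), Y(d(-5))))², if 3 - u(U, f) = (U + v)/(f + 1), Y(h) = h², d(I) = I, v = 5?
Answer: 51529/676 ≈ 76.226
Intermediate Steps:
u(U, f) = 3 - (5 + U)/(1 + f) (u(U, f) = 3 - (U + 5)/(f + 1) = 3 - (5 + U)/(1 + f))
(6 + u(r(2), Y(d(-5))))² = (6 + (-2 - 1*2 + 3*(-5)²)/(1 + (-5)²))² = (6 + (-2 - 2 + 3*25)/(1 + 25))² = (6 + (-2 - 2 + 75)/26)² = (6 + (1/26)*71)² = (6 + 71/26)² = (227/26)² = 51529/676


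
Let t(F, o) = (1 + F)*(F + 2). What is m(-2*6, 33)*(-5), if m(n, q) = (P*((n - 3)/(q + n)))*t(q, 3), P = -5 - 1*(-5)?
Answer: 0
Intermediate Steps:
t(F, o) = (1 + F)*(2 + F)
P = 0 (P = -5 + 5 = 0)
m(n, q) = 0 (m(n, q) = (0*((n - 3)/(q + n)))*(2 + q² + 3*q) = (0*((-3 + n)/(n + q)))*(2 + q² + 3*q) = 0*(2 + q² + 3*q) = 0)
m(-2*6, 33)*(-5) = 0*(-5) = 0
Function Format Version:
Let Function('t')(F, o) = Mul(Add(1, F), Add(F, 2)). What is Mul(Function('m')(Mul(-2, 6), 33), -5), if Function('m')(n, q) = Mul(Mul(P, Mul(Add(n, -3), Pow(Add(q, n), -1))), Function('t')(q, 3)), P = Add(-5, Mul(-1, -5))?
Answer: 0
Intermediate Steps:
Function('t')(F, o) = Mul(Add(1, F), Add(2, F))
P = 0 (P = Add(-5, 5) = 0)
Function('m')(n, q) = 0 (Function('m')(n, q) = Mul(Mul(0, Mul(Add(n, -3), Pow(Add(q, n), -1))), Add(2, Pow(q, 2), Mul(3, q))) = Mul(Mul(0, Mul(Add(-3, n), Pow(Add(n, q), -1))), Add(2, Pow(q, 2), Mul(3, q))) = Mul(Mul(0, Mul(Pow(Add(n, q), -1), Add(-3, n))), Add(2, Pow(q, 2), Mul(3, q))) = Mul(0, Add(2, Pow(q, 2), Mul(3, q))) = 0)
Mul(Function('m')(Mul(-2, 6), 33), -5) = Mul(0, -5) = 0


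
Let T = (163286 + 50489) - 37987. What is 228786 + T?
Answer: 404574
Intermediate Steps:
T = 175788 (T = 213775 - 37987 = 175788)
228786 + T = 228786 + 175788 = 404574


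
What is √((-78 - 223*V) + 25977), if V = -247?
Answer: 2*√20245 ≈ 284.57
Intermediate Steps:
√((-78 - 223*V) + 25977) = √((-78 - 223*(-247)) + 25977) = √((-78 + 55081) + 25977) = √(55003 + 25977) = √80980 = 2*√20245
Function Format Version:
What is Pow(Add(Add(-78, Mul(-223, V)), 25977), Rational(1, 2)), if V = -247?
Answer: Mul(2, Pow(20245, Rational(1, 2))) ≈ 284.57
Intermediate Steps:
Pow(Add(Add(-78, Mul(-223, V)), 25977), Rational(1, 2)) = Pow(Add(Add(-78, Mul(-223, -247)), 25977), Rational(1, 2)) = Pow(Add(Add(-78, 55081), 25977), Rational(1, 2)) = Pow(Add(55003, 25977), Rational(1, 2)) = Pow(80980, Rational(1, 2)) = Mul(2, Pow(20245, Rational(1, 2)))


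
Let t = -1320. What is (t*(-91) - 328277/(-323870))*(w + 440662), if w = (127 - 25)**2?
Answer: 8774043967221841/161935 ≈ 5.4182e+10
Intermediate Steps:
w = 10404 (w = 102**2 = 10404)
(t*(-91) - 328277/(-323870))*(w + 440662) = (-1320*(-91) - 328277/(-323870))*(10404 + 440662) = (120120 - 328277*(-1/323870))*451066 = (120120 + 328277/323870)*451066 = (38903592677/323870)*451066 = 8774043967221841/161935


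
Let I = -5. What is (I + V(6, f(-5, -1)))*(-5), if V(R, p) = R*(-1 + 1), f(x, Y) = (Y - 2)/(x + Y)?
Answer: 25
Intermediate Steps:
f(x, Y) = (-2 + Y)/(Y + x)
V(R, p) = 0 (V(R, p) = R*0 = 0)
(I + V(6, f(-5, -1)))*(-5) = (-5 + 0)*(-5) = -5*(-5) = 25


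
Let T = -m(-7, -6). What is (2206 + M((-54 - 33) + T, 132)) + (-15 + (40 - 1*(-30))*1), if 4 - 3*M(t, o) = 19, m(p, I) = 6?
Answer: 2256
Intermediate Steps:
T = -6 (T = -1*6 = -6)
M(t, o) = -5 (M(t, o) = 4/3 - ⅓*19 = 4/3 - 19/3 = -5)
(2206 + M((-54 - 33) + T, 132)) + (-15 + (40 - 1*(-30))*1) = (2206 - 5) + (-15 + (40 - 1*(-30))*1) = 2201 + (-15 + (40 + 30)*1) = 2201 + (-15 + 70*1) = 2201 + (-15 + 70) = 2201 + 55 = 2256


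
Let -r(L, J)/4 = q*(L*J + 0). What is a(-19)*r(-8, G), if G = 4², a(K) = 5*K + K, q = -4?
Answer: 233472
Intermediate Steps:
a(K) = 6*K
G = 16
r(L, J) = 16*J*L (r(L, J) = -(-16)*(L*J + 0) = -(-16)*(J*L + 0) = -(-16)*J*L = 16*J*L)
a(-19)*r(-8, G) = (6*(-19))*(16*16*(-8)) = -114*(-2048) = 233472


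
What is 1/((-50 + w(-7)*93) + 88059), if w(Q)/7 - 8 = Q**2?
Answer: 1/125116 ≈ 7.9926e-6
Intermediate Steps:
w(Q) = 56 + 7*Q**2
1/((-50 + w(-7)*93) + 88059) = 1/((-50 + (56 + 7*(-7)**2)*93) + 88059) = 1/((-50 + (56 + 7*49)*93) + 88059) = 1/((-50 + (56 + 343)*93) + 88059) = 1/((-50 + 399*93) + 88059) = 1/((-50 + 37107) + 88059) = 1/(37057 + 88059) = 1/125116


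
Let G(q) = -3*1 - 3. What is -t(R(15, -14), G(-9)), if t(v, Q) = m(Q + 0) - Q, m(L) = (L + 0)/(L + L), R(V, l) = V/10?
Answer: -13/2 ≈ -6.5000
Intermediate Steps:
R(V, l) = V/10 (R(V, l) = V*(⅒) = V/10)
G(q) = -6 (G(q) = -3 - 3 = -6)
m(L) = ½ (m(L) = L/((2*L)) = L*(1/(2*L)) = ½)
t(v, Q) = ½ - Q
-t(R(15, -14), G(-9)) = -(½ - 1*(-6)) = -(½ + 6) = -1*13/2 = -13/2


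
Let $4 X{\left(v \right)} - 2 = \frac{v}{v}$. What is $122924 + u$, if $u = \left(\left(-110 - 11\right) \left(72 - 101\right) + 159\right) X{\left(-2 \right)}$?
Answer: $125675$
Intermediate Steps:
$X{\left(v \right)} = \frac{3}{4}$ ($X{\left(v \right)} = \frac{1}{2} + \frac{v \frac{1}{v}}{4} = \frac{1}{2} + \frac{1}{4} \cdot 1 = \frac{1}{2} + \frac{1}{4} = \frac{3}{4}$)
$u = 2751$ ($u = \left(\left(-110 - 11\right) \left(72 - 101\right) + 159\right) \frac{3}{4} = \left(\left(-121\right) \left(-29\right) + 159\right) \frac{3}{4} = \left(3509 + 159\right) \frac{3}{4} = 3668 \cdot \frac{3}{4} = 2751$)
$122924 + u = 122924 + 2751 = 125675$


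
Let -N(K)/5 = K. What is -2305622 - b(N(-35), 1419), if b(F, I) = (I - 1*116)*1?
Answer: -2306925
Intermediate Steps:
N(K) = -5*K
b(F, I) = -116 + I (b(F, I) = (I - 116)*1 = (-116 + I)*1 = -116 + I)
-2305622 - b(N(-35), 1419) = -2305622 - (-116 + 1419) = -2305622 - 1*1303 = -2305622 - 1303 = -2306925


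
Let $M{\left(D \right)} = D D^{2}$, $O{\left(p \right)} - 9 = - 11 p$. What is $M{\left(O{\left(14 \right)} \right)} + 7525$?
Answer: $-3041100$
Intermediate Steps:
$O{\left(p \right)} = 9 - 11 p$
$M{\left(D \right)} = D^{3}$
$M{\left(O{\left(14 \right)} \right)} + 7525 = \left(9 - 154\right)^{3} + 7525 = \left(-145\right)^{3} + 7525 = -3048625 + 7525 = -3041100$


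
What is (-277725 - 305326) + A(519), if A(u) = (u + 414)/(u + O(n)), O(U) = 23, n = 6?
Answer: -316012709/542 ≈ -5.8305e+5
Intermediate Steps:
A(u) = (414 + u)/(23 + u) (A(u) = (u + 414)/(u + 23) = (414 + u)/(23 + u))
(-277725 - 305326) + A(519) = (-277725 - 305326) + (414 + 519)/(23 + 519) = -583051 + 933/542 = -316012709/542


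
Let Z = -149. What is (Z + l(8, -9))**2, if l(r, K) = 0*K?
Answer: 22201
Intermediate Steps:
l(r, K) = 0
(Z + l(8, -9))**2 = (-149 + 0)**2 = (-149)**2 = 22201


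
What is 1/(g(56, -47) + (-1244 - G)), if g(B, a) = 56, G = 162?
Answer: -1/1350 ≈ -0.00074074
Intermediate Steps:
1/(g(56, -47) + (-1244 - G)) = 1/(56 + (-1244 - 1*162)) = 1/(56 + (-1244 - 162)) = 1/(56 - 1406) = 1/(-1350) = -1/1350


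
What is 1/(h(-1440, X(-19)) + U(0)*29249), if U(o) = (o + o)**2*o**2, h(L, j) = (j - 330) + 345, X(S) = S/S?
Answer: 1/16 ≈ 0.062500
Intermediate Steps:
X(S) = 1
h(L, j) = 15 + j (h(L, j) = (-330 + j) + 345 = 15 + j)
U(o) = 4*o**4 (U(o) = (2*o)**2*o**2 = (4*o**2)*o**2 = 4*o**4)
1/(h(-1440, X(-19)) + U(0)*29249) = 1/((15 + 1) + (4*0**4)*29249) = 1/(16 + (4*0)*29249) = 1/(16 + 0*29249) = 1/(16 + 0) = 1/16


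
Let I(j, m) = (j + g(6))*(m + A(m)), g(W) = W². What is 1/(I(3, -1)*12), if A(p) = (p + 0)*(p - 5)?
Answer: 1/2340 ≈ 0.00042735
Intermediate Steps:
A(p) = p*(-5 + p)
I(j, m) = (36 + j)*(m + m*(-5 + m)) (I(j, m) = (j + 6²)*(m + m*(-5 + m)) = (j + 36)*(m + m*(-5 + m)) = (36 + j)*(m + m*(-5 + m)))
1/(I(3, -1)*12) = 1/(-(-144 + 3 + 36*(-1) + 3*(-5 - 1))*12) = 1/(-(-144 + 3 - 36 + 3*(-6))*12) = 1/(-(-144 + 3 - 36 - 18)*12) = 1/(-1*(-195)*12) = 1/(195*12) = 1/2340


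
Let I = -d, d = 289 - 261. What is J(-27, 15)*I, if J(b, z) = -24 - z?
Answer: 1092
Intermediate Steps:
d = 28
I = -28 (I = -1*28 = -28)
J(-27, 15)*I = (-24 - 1*15)*(-28) = (-24 - 15)*(-28) = -39*(-28) = 1092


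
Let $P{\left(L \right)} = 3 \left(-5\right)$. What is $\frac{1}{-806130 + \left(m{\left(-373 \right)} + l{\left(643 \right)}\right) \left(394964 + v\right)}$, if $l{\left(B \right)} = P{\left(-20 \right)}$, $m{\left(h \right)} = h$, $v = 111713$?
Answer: $- \frac{1}{197396806} \approx -5.0659 \cdot 10^{-9}$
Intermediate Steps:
$P{\left(L \right)} = -15$
$l{\left(B \right)} = -15$
$\frac{1}{-806130 + \left(m{\left(-373 \right)} + l{\left(643 \right)}\right) \left(394964 + v\right)} = \frac{1}{-806130 + \left(-373 - 15\right) \left(394964 + 111713\right)} = \frac{1}{-806130 - 196590676} = \frac{1}{-197396806} = - \frac{1}{197396806}$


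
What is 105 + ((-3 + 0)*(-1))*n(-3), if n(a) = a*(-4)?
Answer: 141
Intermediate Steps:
n(a) = -4*a
105 + ((-3 + 0)*(-1))*n(-3) = 105 + ((-3 + 0)*(-1))*(-4*(-3)) = 105 - 3*(-1)*12 = 105 + 3*12 = 105 + 36 = 141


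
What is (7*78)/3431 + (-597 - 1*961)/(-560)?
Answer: 2825629/960680 ≈ 2.9413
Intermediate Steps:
(7*78)/3431 + (-597 - 1*961)/(-560) = 546*(1/3431) + (-597 - 961)*(-1/560) = 546/3431 - 1558*(-1/560) = 546/3431 + 779/280 = 2825629/960680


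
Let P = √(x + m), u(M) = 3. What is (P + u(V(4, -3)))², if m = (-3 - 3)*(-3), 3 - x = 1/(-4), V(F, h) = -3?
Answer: (6 + √85)²/4 ≈ 57.909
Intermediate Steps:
x = 13/4 (x = 3 - 1/(-4) = 3 - 1*(-¼) = 3 + ¼ = 13/4 ≈ 3.2500)
m = 18 (m = -6*(-3) = 18)
P = √85/2 (P = √(13/4 + 18) = √(85/4) = √85/2 ≈ 4.6098)
(P + u(V(4, -3)))² = (√85/2 + 3)² = (3 + √85/2)²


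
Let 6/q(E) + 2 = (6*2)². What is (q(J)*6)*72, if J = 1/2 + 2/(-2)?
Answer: 1296/71 ≈ 18.254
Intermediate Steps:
J = -½ (J = 1*(½) + 2*(-½) = ½ - 1 = -½ ≈ -0.50000)
q(E) = 3/71 (q(E) = 6/(-2 + (6*2)²) = 6/(-2 + 12²) = 6/(-2 + 144) = 6/142 = 6*(1/142) = 3/71)
(q(J)*6)*72 = ((3/71)*6)*72 = (18/71)*72 = 1296/71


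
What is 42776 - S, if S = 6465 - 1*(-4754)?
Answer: 31557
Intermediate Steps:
S = 11219 (S = 6465 + 4754 = 11219)
42776 - S = 42776 - 1*11219 = 42776 - 11219 = 31557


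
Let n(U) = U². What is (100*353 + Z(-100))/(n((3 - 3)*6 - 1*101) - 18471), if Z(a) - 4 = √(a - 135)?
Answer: -17652/4135 - I*√235/8270 ≈ -4.2689 - 0.0018537*I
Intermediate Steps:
Z(a) = 4 + √(-135 + a) (Z(a) = 4 + √(a - 135) = 4 + √(-135 + a))
(100*353 + Z(-100))/(n((3 - 3)*6 - 1*101) - 18471) = (100*353 + (4 + √(-135 - 100)))/(((3 - 3)*6 - 1*101)² - 18471) = (35300 + (4 + √(-235)))/((0*6 - 101)² - 18471) = (35300 + (4 + I*√235))/((0 - 101)² - 18471) = (35304 + I*√235)/((-101)² - 18471) = (35304 + I*√235)/(10201 - 18471) = (35304 + I*√235)/(-8270) = (35304 + I*√235)*(-1/8270) = -17652/4135 - I*√235/8270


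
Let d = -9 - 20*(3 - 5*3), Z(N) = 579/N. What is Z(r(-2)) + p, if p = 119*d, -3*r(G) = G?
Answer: 56715/2 ≈ 28358.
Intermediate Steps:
r(G) = -G/3
d = 231 (d = -9 - 20*(3 - 15) = -9 - 20*(-12) = -9 + 240 = 231)
p = 27489 (p = 119*231 = 27489)
Z(r(-2)) + p = 579/((-⅓*(-2))) + 27489 = 579/(⅔) + 27489 = 579*(3/2) + 27489 = 1737/2 + 27489 = 56715/2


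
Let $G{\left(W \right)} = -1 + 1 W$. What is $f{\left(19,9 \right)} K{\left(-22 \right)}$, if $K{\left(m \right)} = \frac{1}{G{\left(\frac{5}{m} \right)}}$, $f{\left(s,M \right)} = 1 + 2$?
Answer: $- \frac{22}{9} \approx -2.4444$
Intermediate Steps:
$G{\left(W \right)} = -1 + W$
$f{\left(s,M \right)} = 3$
$K{\left(m \right)} = \frac{1}{-1 + \frac{5}{m}}$
$f{\left(19,9 \right)} K{\left(-22 \right)} = 3 \left(\left(-1\right) \left(-22\right) \frac{1}{-5 - 22}\right) = 3 \left(\left(-1\right) \left(-22\right) \frac{1}{-27}\right) = 3 \left(\left(-1\right) \left(-22\right) \left(- \frac{1}{27}\right)\right) = 3 \left(- \frac{22}{27}\right) = - \frac{22}{9}$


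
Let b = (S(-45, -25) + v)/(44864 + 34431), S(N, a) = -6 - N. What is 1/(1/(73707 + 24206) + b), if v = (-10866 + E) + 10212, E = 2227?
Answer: 7764011335/157915051 ≈ 49.166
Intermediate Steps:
v = 1573 (v = (-10866 + 2227) + 10212 = -8639 + 10212 = 1573)
b = 1612/79295 (b = ((-6 - 1*(-45)) + 1573)/(44864 + 34431) = ((-6 + 45) + 1573)/79295 = (39 + 1573)*(1/79295) = 1612*(1/79295) = 1612/79295 ≈ 0.020329)
1/(1/(73707 + 24206) + b) = 1/(1/(73707 + 24206) + 1612/79295) = 1/(1/97913 + 1612/79295) = 1/(157915051/7764011335) = 7764011335/157915051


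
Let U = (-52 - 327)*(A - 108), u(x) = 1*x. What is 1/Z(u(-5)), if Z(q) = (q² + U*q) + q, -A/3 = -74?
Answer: 1/216050 ≈ 4.6286e-6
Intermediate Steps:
u(x) = x
A = 222 (A = -3*(-74) = 222)
U = -43206 (U = (-52 - 327)*(222 - 108) = -379*114 = -43206)
Z(q) = q² - 43205*q (Z(q) = (q² - 43206*q) + q = q² - 43205*q)
1/Z(u(-5)) = 1/(-5*(-43205 - 5)) = 1/(-5*(-43210)) = 1/216050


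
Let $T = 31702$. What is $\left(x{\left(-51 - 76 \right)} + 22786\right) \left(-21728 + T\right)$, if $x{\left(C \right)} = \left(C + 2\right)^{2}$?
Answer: $383111314$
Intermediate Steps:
$x{\left(C \right)} = \left(2 + C\right)^{2}$
$\left(x{\left(-51 - 76 \right)} + 22786\right) \left(-21728 + T\right) = \left(\left(2 - 127\right)^{2} + 22786\right) \left(-21728 + 31702\right) = \left(\left(2 - 127\right)^{2} + 22786\right) 9974 = \left(\left(-125\right)^{2} + 22786\right) 9974 = \left(15625 + 22786\right) 9974 = 38411 \cdot 9974 = 383111314$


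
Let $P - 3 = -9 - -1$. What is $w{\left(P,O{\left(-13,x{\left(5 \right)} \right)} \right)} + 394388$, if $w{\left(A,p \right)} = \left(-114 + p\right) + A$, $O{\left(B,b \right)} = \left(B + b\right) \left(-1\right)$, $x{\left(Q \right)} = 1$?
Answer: $394281$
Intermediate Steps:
$O{\left(B,b \right)} = - B - b$
$P = -5$ ($P = 3 - 8 = -5$)
$w{\left(A,p \right)} = -114 + A + p$
$w{\left(P,O{\left(-13,x{\left(5 \right)} \right)} \right)} + 394388 = \left(-114 - 5 - -12\right) + 394388 = \left(-114 - 5 + \left(13 - 1\right)\right) + 394388 = \left(-114 - 5 + 12\right) + 394388 = -107 + 394388 = 394281$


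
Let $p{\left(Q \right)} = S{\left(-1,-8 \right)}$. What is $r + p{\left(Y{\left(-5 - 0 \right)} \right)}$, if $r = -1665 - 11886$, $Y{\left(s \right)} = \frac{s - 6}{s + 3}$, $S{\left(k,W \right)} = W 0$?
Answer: $-13551$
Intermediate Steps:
$S{\left(k,W \right)} = 0$
$Y{\left(s \right)} = \frac{-6 + s}{3 + s}$
$p{\left(Q \right)} = 0$
$r = -13551$ ($r = -1665 - 11886 = -13551$)
$r + p{\left(Y{\left(-5 - 0 \right)} \right)} = -13551 + 0 = -13551$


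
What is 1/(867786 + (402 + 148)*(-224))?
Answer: 1/744586 ≈ 1.3430e-6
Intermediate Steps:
1/(867786 + (402 + 148)*(-224)) = 1/(867786 + 550*(-224)) = 1/(867786 - 123200) = 1/744586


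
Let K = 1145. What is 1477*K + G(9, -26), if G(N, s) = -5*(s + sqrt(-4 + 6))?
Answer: 1691295 - 5*sqrt(2) ≈ 1.6913e+6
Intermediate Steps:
G(N, s) = -5*s - 5*sqrt(2) (G(N, s) = -5*(s + sqrt(2)) = -5*s - 5*sqrt(2))
1477*K + G(9, -26) = 1477*1145 + (-5*(-26) - 5*sqrt(2)) = 1691165 + (130 - 5*sqrt(2)) = 1691295 - 5*sqrt(2)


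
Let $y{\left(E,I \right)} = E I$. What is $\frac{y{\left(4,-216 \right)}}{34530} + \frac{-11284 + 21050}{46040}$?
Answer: $\frac{4307}{23020} \approx 0.1871$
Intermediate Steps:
$\frac{y{\left(4,-216 \right)}}{34530} + \frac{-11284 + 21050}{46040} = \frac{4 \left(-216\right)}{34530} + \frac{-11284 + 21050}{46040} = \left(-864\right) \frac{1}{34530} + 9766 \cdot \frac{1}{46040} = - \frac{144}{5755} + \frac{4883}{23020} = \frac{4307}{23020}$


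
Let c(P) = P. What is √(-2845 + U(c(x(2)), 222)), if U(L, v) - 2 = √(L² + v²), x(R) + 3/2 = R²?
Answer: √(-11372 + 2*√197161)/2 ≈ 51.196*I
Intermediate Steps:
x(R) = -3/2 + R²
U(L, v) = 2 + √(L² + v²)
√(-2845 + U(c(x(2)), 222)) = √(-2845 + (2 + √((-3/2 + 2²)² + 222²))) = √(-2845 + (2 + √((-3/2 + 4)² + 49284))) = √(-2845 + (2 + √((5/2)² + 49284))) = √(-2845 + (2 + √(25/4 + 49284))) = √(-2845 + (2 + √(197161/4))) = √(-2845 + (2 + √197161/2)) = √(-2843 + √197161/2)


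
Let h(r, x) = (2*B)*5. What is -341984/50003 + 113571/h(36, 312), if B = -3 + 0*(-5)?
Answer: -1896383411/500030 ≈ -3792.5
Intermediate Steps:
B = -3 (B = -3 + 0 = -3)
h(r, x) = -30 (h(r, x) = (2*(-3))*5 = -6*5 = -30)
-341984/50003 + 113571/h(36, 312) = -341984/50003 + 113571/(-30) = -341984*1/50003 + 113571*(-1/30) = -341984/50003 - 37857/10 = -1896383411/500030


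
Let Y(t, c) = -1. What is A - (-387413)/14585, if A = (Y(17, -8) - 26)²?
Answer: 11019878/14585 ≈ 755.56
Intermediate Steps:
A = 729 (A = (-1 - 26)² = (-27)² = 729)
A - (-387413)/14585 = 729 - (-387413)/14585 = 729 - 1*(-387413/14585) = 729 + 387413/14585 = 11019878/14585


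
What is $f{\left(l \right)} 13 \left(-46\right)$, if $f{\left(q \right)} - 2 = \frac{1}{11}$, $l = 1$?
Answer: $- \frac{13754}{11} \approx -1250.4$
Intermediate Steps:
$f{\left(q \right)} = \frac{23}{11}$ ($f{\left(q \right)} = 2 + \frac{1}{11} = \frac{23}{11}$)
$f{\left(l \right)} 13 \left(-46\right) = \frac{23}{11} \cdot 13 \left(-46\right) = \frac{299}{11} \left(-46\right) = - \frac{13754}{11}$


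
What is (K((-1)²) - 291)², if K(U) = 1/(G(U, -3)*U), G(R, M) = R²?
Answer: 84100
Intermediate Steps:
K(U) = U⁻³ (K(U) = 1/((U²)*U) = 1/(U²*U) = U⁻³)
(K((-1)²) - 291)² = (((-1)²)⁻³ - 291)² = (1⁻³ - 291)² = (1 - 291)² = (-290)² = 84100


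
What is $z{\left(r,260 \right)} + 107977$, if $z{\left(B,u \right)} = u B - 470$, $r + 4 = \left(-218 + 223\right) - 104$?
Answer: $80727$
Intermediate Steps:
$r = -103$ ($r = -4 + \left(\left(-218 + 223\right) - 104\right) = -4 + \left(5 - 104\right) = -4 - 99 = -103$)
$z{\left(B,u \right)} = -470 + B u$ ($z{\left(B,u \right)} = B u - 470 = -470 + B u$)
$z{\left(r,260 \right)} + 107977 = \left(-470 - 26780\right) + 107977 = -27250 + 107977 = 80727$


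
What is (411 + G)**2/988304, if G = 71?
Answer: 58081/247076 ≈ 0.23507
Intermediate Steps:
(411 + G)**2/988304 = (411 + 71)**2/988304 = 482**2*(1/988304) = 232324*(1/988304) = 58081/247076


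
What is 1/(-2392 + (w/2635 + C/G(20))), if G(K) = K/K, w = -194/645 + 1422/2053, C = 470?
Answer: -205248675/394487922826 ≈ -0.00052029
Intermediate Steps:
w = 518908/1324185 (w = -194*1/645 + 1422*(1/2053) = -194/645 + 1422/2053 = 518908/1324185 ≈ 0.39187)
G(K) = 1
1/(-2392 + (w/2635 + C/G(20))) = 1/(-2392 + ((518908/1324185)/2635 + 470/1)) = 1/(-2392 + ((518908/1324185)*(1/2635) + 470*1)) = 1/(-2392 + (30524/205248675 + 470)) = 1/(-2392 + 96466907774/205248675) = 1/(-394487922826/205248675) = -205248675/394487922826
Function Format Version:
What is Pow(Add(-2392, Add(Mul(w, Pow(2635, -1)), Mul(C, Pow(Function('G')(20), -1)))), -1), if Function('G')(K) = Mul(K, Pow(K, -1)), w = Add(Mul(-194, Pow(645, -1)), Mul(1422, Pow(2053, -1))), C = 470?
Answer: Rational(-205248675, 394487922826) ≈ -0.00052029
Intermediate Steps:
w = Rational(518908, 1324185) (w = Add(Mul(-194, Rational(1, 645)), Mul(1422, Rational(1, 2053))) = Add(Rational(-194, 645), Rational(1422, 2053)) = Rational(518908, 1324185) ≈ 0.39187)
Function('G')(K) = 1
Pow(Add(-2392, Add(Mul(w, Pow(2635, -1)), Mul(C, Pow(Function('G')(20), -1)))), -1) = Pow(Add(-2392, Add(Mul(Rational(518908, 1324185), Pow(2635, -1)), Mul(470, Pow(1, -1)))), -1) = Pow(Add(-2392, Add(Mul(Rational(518908, 1324185), Rational(1, 2635)), Mul(470, 1))), -1) = Pow(Add(-2392, Add(Rational(30524, 205248675), 470)), -1) = Pow(Add(-2392, Rational(96466907774, 205248675)), -1) = Pow(Rational(-394487922826, 205248675), -1) = Rational(-205248675, 394487922826)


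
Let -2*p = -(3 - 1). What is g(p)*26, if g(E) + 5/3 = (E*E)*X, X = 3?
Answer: 104/3 ≈ 34.667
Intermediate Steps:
p = 1 (p = -(-1)*(3 - 1)/2 = -(-1)*2/2 = -½*(-2) = 1)
g(E) = -5/3 + 3*E² (g(E) = -5/3 + (E*E)*3 = -5/3 + E²*3 = -5/3 + 3*E²)
g(p)*26 = (-5/3 + 3*1²)*26 = (-5/3 + 3*1)*26 = (-5/3 + 3)*26 = (4/3)*26 = 104/3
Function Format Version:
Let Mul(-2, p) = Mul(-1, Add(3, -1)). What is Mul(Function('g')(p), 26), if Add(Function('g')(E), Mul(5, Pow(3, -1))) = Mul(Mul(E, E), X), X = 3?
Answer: Rational(104, 3) ≈ 34.667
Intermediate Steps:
p = 1 (p = Mul(Rational(-1, 2), Mul(-1, Add(3, -1))) = Mul(Rational(-1, 2), Mul(-1, 2)) = Mul(Rational(-1, 2), -2) = 1)
Function('g')(E) = Add(Rational(-5, 3), Mul(3, Pow(E, 2))) (Function('g')(E) = Add(Rational(-5, 3), Mul(Mul(E, E), 3)) = Add(Rational(-5, 3), Mul(Pow(E, 2), 3)) = Add(Rational(-5, 3), Mul(3, Pow(E, 2))))
Mul(Function('g')(p), 26) = Mul(Add(Rational(-5, 3), Mul(3, Pow(1, 2))), 26) = Mul(Add(Rational(-5, 3), Mul(3, 1)), 26) = Mul(Add(Rational(-5, 3), 3), 26) = Mul(Rational(4, 3), 26) = Rational(104, 3)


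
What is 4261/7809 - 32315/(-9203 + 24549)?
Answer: -186958529/119836914 ≈ -1.5601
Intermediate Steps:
4261/7809 - 32315/(-9203 + 24549) = 4261*(1/7809) - 32315/15346 = 4261/7809 - 32315*1/15346 = 4261/7809 - 32315/15346 = -186958529/119836914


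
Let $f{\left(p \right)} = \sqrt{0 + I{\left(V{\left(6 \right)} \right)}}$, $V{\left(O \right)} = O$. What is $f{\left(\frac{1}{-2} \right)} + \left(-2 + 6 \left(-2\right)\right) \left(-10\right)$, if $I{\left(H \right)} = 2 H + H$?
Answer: $140 + 3 \sqrt{2} \approx 144.24$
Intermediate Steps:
$I{\left(H \right)} = 3 H$
$f{\left(p \right)} = 3 \sqrt{2}$ ($f{\left(p \right)} = \sqrt{0 + 3 \cdot 6} = \sqrt{0 + 18} = \sqrt{18} = 3 \sqrt{2}$)
$f{\left(\frac{1}{-2} \right)} + \left(-2 + 6 \left(-2\right)\right) \left(-10\right) = 3 \sqrt{2} + \left(-2 + 6 \left(-2\right)\right) \left(-10\right) = 3 \sqrt{2} + \left(-2 - 12\right) \left(-10\right) = 3 \sqrt{2} - -140 = 3 \sqrt{2} + 140 = 140 + 3 \sqrt{2}$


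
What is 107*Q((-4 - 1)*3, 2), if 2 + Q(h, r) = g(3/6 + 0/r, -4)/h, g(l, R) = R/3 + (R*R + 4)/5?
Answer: -10486/45 ≈ -233.02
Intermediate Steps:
g(l, R) = ⅘ + R/3 + R²/5 (g(l, R) = R*(⅓) + (R² + 4)*(⅕) = R/3 + (4 + R²)*(⅕) = R/3 + (⅘ + R²/5) = ⅘ + R/3 + R²/5)
Q(h, r) = -2 + 8/(3*h) (Q(h, r) = -2 + (⅘ + (⅓)*(-4) + (⅕)*(-4)²)/h = -2 + (⅘ - 4/3 + (⅕)*16)/h = -2 + (⅘ - 4/3 + 16/5)/h = -2 + 8/(3*h))
107*Q((-4 - 1)*3, 2) = 107*(-2 + 8/(3*(((-4 - 1)*3)))) = 107*(-2 + 8/(3*((-5*3)))) = 107*(-2 + (8/3)/(-15)) = 107*(-2 + (8/3)*(-1/15)) = 107*(-2 - 8/45) = 107*(-98/45) = -10486/45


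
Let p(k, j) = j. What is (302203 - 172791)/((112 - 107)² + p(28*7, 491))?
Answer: 32353/129 ≈ 250.80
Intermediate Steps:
(302203 - 172791)/((112 - 107)² + p(28*7, 491)) = (302203 - 172791)/((112 - 107)² + 491) = 129412/(5² + 491) = 129412/(25 + 491) = 129412/516 = 129412*(1/516) = 32353/129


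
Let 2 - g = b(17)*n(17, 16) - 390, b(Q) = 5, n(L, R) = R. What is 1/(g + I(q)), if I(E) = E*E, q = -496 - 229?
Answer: 1/525937 ≈ 1.9014e-6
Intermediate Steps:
q = -725
I(E) = E²
g = 312 (g = 2 - (5*16 - 390) = 2 - (80 - 390) = 2 - 1*(-310) = 2 + 310 = 312)
1/(g + I(q)) = 1/(312 + (-725)²) = 1/(312 + 525625) = 1/525937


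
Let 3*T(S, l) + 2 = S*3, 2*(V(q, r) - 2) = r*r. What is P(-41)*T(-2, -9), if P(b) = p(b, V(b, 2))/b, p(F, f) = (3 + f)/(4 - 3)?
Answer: 56/123 ≈ 0.45528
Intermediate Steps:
V(q, r) = 2 + r²/2 (V(q, r) = 2 + (r*r)/2 = 2 + r²/2)
p(F, f) = 3 + f (p(F, f) = (3 + f)/1 = (3 + f)*1 = 3 + f)
T(S, l) = -⅔ + S (T(S, l) = -⅔ + (S*3)/3 = -⅔ + (3*S)/3 = -⅔ + S)
P(b) = 7/b (P(b) = (3 + (2 + (½)*2²))/b = (3 + (2 + (½)*4))/b = (3 + (2 + 2))/b = (3 + 4)/b = 7/b)
P(-41)*T(-2, -9) = (7/(-41))*(-⅔ - 2) = (7*(-1/41))*(-8/3) = -7/41*(-8/3) = 56/123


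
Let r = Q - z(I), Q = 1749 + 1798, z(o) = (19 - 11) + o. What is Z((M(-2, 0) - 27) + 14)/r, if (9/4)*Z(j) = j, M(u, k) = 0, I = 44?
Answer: -52/31455 ≈ -0.0016532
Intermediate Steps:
z(o) = 8 + o
Z(j) = 4*j/9
Q = 3547
r = 3495 (r = 3547 - (8 + 44) = 3547 - 1*52 = 3547 - 52 = 3495)
Z((M(-2, 0) - 27) + 14)/r = (4*((0 - 27) + 14)/9)/3495 = (4*(-27 + 14)/9)*(1/3495) = ((4/9)*(-13))*(1/3495) = -52/9*1/3495 = -52/31455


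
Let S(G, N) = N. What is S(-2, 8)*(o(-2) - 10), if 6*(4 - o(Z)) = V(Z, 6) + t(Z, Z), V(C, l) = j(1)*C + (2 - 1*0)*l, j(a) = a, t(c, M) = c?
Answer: -176/3 ≈ -58.667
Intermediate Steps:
V(C, l) = C + 2*l (V(C, l) = 1*C + (2 - 1*0)*l = C + (2 + 0)*l = C + 2*l)
o(Z) = 2 - Z/3 (o(Z) = 4 - ((Z + 2*6) + Z)/6 = 4 - ((Z + 12) + Z)/6 = 4 - ((12 + Z) + Z)/6 = 4 - (12 + 2*Z)/6 = 4 + (-2 - Z/3) = 2 - Z/3)
S(-2, 8)*(o(-2) - 10) = 8*((2 - ⅓*(-2)) - 10) = 8*((2 + ⅔) - 10) = 8*(8/3 - 10) = 8*(-22/3) = -176/3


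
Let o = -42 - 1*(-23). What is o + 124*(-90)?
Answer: -11179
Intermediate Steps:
o = -19 (o = -42 + 23 = -19)
o + 124*(-90) = -19 + 124*(-90) = -19 - 11160 = -11179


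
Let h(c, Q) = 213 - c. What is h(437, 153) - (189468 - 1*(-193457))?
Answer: -383149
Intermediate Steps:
h(437, 153) - (189468 - 1*(-193457)) = (213 - 1*437) - (189468 - 1*(-193457)) = (213 - 437) - (189468 + 193457) = -224 - 1*382925 = -224 - 382925 = -383149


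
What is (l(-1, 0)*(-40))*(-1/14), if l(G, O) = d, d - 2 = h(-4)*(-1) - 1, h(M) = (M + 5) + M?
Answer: 80/7 ≈ 11.429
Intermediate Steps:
h(M) = 5 + 2*M (h(M) = (5 + M) + M = 5 + 2*M)
d = 4 (d = 2 + ((5 + 2*(-4))*(-1) - 1) = 2 + ((5 - 8)*(-1) - 1) = 2 + (-3*(-1) - 1) = 2 + (3 - 1) = 2 + 2 = 4)
l(G, O) = 4
(l(-1, 0)*(-40))*(-1/14) = (4*(-40))*(-1/14) = -(-160)/14 = -160*(-1/14) = 80/7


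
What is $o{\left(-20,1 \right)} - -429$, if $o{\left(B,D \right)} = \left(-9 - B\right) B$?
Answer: $209$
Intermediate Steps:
$o{\left(B,D \right)} = B \left(-9 - B\right)$
$o{\left(-20,1 \right)} - -429 = \left(-1\right) \left(-20\right) \left(9 - 20\right) - -429 = \left(-1\right) \left(-20\right) \left(-11\right) + 429 = -220 + 429 = 209$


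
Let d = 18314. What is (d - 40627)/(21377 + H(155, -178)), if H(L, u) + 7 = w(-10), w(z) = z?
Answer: -22313/21360 ≈ -1.0446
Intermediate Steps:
H(L, u) = -17 (H(L, u) = -7 - 10 = -17)
(d - 40627)/(21377 + H(155, -178)) = (18314 - 40627)/(21377 - 17) = -22313/21360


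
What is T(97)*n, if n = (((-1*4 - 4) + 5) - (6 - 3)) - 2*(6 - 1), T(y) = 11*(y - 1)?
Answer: -16896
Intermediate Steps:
T(y) = -11 + 11*y (T(y) = 11*(-1 + y) = -11 + 11*y)
n = -16 (n = (((-4 - 4) + 5) - 1*3) - 2*5 = ((-8 + 5) - 3) - 1*10 = (-3 - 3) - 10 = -6 - 10 = -16)
T(97)*n = (-11 + 11*97)*(-16) = (-11 + 1067)*(-16) = 1056*(-16) = -16896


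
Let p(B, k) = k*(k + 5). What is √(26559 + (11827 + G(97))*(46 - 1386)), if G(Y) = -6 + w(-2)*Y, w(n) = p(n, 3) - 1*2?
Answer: I*√18673141 ≈ 4321.2*I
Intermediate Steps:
p(B, k) = k*(5 + k)
w(n) = 22 (w(n) = 3*(5 + 3) - 1*2 = 3*8 - 2 = 24 - 2 = 22)
G(Y) = -6 + 22*Y
√(26559 + (11827 + G(97))*(46 - 1386)) = √(26559 + (11827 + (-6 + 22*97))*(46 - 1386)) = √(26559 + (11827 + (-6 + 2134))*(-1340)) = √(26559 + (11827 + 2128)*(-1340)) = √(26559 + 13955*(-1340)) = √(26559 - 18699700) = √(-18673141) = I*√18673141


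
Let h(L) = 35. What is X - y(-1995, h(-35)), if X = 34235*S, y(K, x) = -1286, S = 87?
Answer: 2979731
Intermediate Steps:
X = 2978445 (X = 34235*87 = 2978445)
X - y(-1995, h(-35)) = 2978445 - 1*(-1286) = 2978445 + 1286 = 2979731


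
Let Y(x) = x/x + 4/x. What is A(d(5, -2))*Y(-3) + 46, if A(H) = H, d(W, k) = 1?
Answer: 137/3 ≈ 45.667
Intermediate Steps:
Y(x) = 1 + 4/x
A(d(5, -2))*Y(-3) + 46 = 1*((4 - 3)/(-3)) + 46 = 1*(-⅓*1) + 46 = 1*(-⅓) + 46 = -⅓ + 46 = 137/3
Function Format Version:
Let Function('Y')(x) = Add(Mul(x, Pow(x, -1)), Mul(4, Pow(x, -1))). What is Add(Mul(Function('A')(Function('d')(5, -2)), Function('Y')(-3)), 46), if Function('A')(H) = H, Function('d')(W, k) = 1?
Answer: Rational(137, 3) ≈ 45.667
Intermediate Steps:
Function('Y')(x) = Add(1, Mul(4, Pow(x, -1)))
Add(Mul(Function('A')(Function('d')(5, -2)), Function('Y')(-3)), 46) = Add(Mul(1, Mul(Pow(-3, -1), Add(4, -3))), 46) = Add(Mul(1, Mul(Rational(-1, 3), 1)), 46) = Add(Mul(1, Rational(-1, 3)), 46) = Add(Rational(-1, 3), 46) = Rational(137, 3)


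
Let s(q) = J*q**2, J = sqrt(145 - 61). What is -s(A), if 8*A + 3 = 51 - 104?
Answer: -98*sqrt(21) ≈ -449.09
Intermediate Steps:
J = 2*sqrt(21) (J = sqrt(84) = 2*sqrt(21) ≈ 9.1651)
A = -7 (A = -3/8 + (51 - 104)/8 = -3/8 + (1/8)*(-53) = -3/8 - 53/8 = -7)
s(q) = 2*sqrt(21)*q**2 (s(q) = (2*sqrt(21))*q**2 = 2*sqrt(21)*q**2)
-s(A) = -2*sqrt(21)*(-7)**2 = -2*sqrt(21)*49 = -98*sqrt(21)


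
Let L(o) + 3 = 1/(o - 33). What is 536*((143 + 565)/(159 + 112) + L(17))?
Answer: -130717/542 ≈ -241.18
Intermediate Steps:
L(o) = -3 + 1/(-33 + o) (L(o) = -3 + 1/(o - 33) = -3 + 1/(-33 + o))
536*((143 + 565)/(159 + 112) + L(17)) = 536*((143 + 565)/(159 + 112) + (100 - 3*17)/(-33 + 17)) = 536*(708/271 + (100 - 51)/(-16)) = 536*(708*(1/271) - 1/16*49) = 536*(708/271 - 49/16) = 536*(-1951/4336) = -130717/542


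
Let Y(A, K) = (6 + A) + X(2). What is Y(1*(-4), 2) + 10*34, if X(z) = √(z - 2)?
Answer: 342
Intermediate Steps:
X(z) = √(-2 + z)
Y(A, K) = 6 + A (Y(A, K) = (6 + A) + √(-2 + 2) = (6 + A) + √0 = (6 + A) + 0 = 6 + A)
Y(1*(-4), 2) + 10*34 = (6 + 1*(-4)) + 10*34 = (6 - 4) + 340 = 2 + 340 = 342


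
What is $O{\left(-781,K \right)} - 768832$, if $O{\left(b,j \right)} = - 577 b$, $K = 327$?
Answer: $-318195$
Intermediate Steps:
$O{\left(-781,K \right)} - 768832 = \left(-577\right) \left(-781\right) - 768832 = 450637 - 768832 = -318195$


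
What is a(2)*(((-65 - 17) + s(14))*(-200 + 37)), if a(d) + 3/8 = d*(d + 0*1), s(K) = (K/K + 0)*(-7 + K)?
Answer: 354525/8 ≈ 44316.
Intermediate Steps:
s(K) = -7 + K (s(K) = (1 + 0)*(-7 + K) = 1*(-7 + K) = -7 + K)
a(d) = -3/8 + d² (a(d) = -3/8 + d*(d + 0*1) = -3/8 + d*(d + 0) = -3/8 + d*d = -3/8 + d²)
a(2)*(((-65 - 17) + s(14))*(-200 + 37)) = (-3/8 + 2²)*(((-65 - 17) + (-7 + 14))*(-200 + 37)) = (-3/8 + 4)*((-82 + 7)*(-163)) = 29*(-75*(-163))/8 = (29/8)*12225 = 354525/8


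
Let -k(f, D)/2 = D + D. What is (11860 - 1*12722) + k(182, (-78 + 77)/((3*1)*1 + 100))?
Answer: -88782/103 ≈ -861.96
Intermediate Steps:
k(f, D) = -4*D (k(f, D) = -2*(D + D) = -4*D)
(11860 - 1*12722) + k(182, (-78 + 77)/((3*1)*1 + 100)) = (11860 - 1*12722) - 4*(-78 + 77)/((3*1)*1 + 100) = (11860 - 12722) - (-4)/(3*1 + 100) = -862 - (-4)/(3 + 100) = -862 - (-4)/103 = -862 - 4*(-1/103) = -862 + 4/103 = -88782/103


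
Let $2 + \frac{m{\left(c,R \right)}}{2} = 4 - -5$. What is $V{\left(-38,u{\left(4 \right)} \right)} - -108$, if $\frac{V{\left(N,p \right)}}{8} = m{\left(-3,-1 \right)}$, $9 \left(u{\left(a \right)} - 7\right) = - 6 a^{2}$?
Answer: $220$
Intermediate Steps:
$u{\left(a \right)} = 7 - \frac{2 a^{2}}{3}$ ($u{\left(a \right)} = 7 + \frac{\left(-6\right) a^{2}}{9} = 7 - \frac{2 a^{2}}{3}$)
$m{\left(c,R \right)} = 14$ ($m{\left(c,R \right)} = -4 + 2 \left(4 - -5\right) = -4 + 2 \left(4 + 5\right) = -4 + 2 \cdot 9 = -4 + 18 = 14$)
$V{\left(N,p \right)} = 112$ ($V{\left(N,p \right)} = 8 \cdot 14 = 112$)
$V{\left(-38,u{\left(4 \right)} \right)} - -108 = 112 - -108 = 112 + 108 = 220$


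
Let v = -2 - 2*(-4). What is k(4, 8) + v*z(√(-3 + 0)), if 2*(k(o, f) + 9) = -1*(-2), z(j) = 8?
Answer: 40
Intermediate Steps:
v = 6 (v = -2 + 8 = 6)
k(o, f) = -8 (k(o, f) = -9 + (-1*(-2))/2 = -9 + (½)*2 = -9 + 1 = -8)
k(4, 8) + v*z(√(-3 + 0)) = -8 + 6*8 = -8 + 48 = 40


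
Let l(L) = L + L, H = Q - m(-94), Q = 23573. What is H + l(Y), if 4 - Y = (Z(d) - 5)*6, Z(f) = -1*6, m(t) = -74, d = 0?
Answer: 23787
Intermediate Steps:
Z(f) = -6
H = 23647 (H = 23573 - 1*(-74) = 23573 + 74 = 23647)
Y = 70 (Y = 4 - (-6 - 5)*6 = 4 - (-11)*6 = 4 - 1*(-66) = 4 + 66 = 70)
l(L) = 2*L
H + l(Y) = 23647 + 2*70 = 23647 + 140 = 23787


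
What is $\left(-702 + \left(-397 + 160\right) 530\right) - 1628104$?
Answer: $-1754416$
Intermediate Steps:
$\left(-702 + \left(-397 + 160\right) 530\right) - 1628104 = \left(-702 - 125610\right) - 1628104 = -126312 - 1628104 = -1754416$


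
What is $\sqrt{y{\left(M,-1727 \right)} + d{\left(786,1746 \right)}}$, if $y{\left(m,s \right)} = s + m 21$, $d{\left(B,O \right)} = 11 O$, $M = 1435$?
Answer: $\sqrt{47614} \approx 218.21$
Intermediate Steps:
$y{\left(m,s \right)} = s + 21 m$
$\sqrt{y{\left(M,-1727 \right)} + d{\left(786,1746 \right)}} = \sqrt{\left(-1727 + 21 \cdot 1435\right) + 11 \cdot 1746} = \sqrt{\left(-1727 + 30135\right) + 19206} = \sqrt{28408 + 19206} = \sqrt{47614}$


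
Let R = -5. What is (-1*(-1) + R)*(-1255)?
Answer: 5020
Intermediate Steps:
(-1*(-1) + R)*(-1255) = (-1*(-1) - 5)*(-1255) = (1 - 5)*(-1255) = -4*(-1255) = 5020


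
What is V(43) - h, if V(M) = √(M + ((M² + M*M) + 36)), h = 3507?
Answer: -3507 + √3777 ≈ -3445.5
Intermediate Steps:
V(M) = √(36 + M + 2*M²) (V(M) = √(M + ((M² + M²) + 36)) = √(M + (2*M² + 36)) = √(M + (36 + 2*M²)) = √(36 + M + 2*M²))
V(43) - h = √(36 + 43 + 2*43²) - 1*3507 = √(36 + 43 + 2*1849) - 3507 = √(36 + 43 + 3698) - 3507 = √3777 - 3507 = -3507 + √3777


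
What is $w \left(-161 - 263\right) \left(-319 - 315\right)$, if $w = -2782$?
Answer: $-747846112$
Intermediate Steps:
$w \left(-161 - 263\right) \left(-319 - 315\right) = - 2782 \left(-161 - 263\right) \left(-319 - 315\right) = - 2782 \left(\left(-424\right) \left(-634\right)\right) = \left(-2782\right) 268816 = -747846112$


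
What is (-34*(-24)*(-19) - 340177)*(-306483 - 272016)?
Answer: 205761102819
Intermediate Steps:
(-34*(-24)*(-19) - 340177)*(-306483 - 272016) = (816*(-19) - 340177)*(-578499) = (-15504 - 340177)*(-578499) = -355681*(-578499) = 205761102819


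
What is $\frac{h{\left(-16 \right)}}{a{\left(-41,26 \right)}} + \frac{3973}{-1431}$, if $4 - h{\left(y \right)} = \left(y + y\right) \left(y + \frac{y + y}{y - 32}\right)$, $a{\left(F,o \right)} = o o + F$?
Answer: $- \frac{643855}{181737} \approx -3.5428$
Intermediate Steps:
$a{\left(F,o \right)} = F + o^{2}$ ($a{\left(F,o \right)} = o^{2} + F = F + o^{2}$)
$h{\left(y \right)} = 4 - 2 y \left(y + \frac{2 y}{-32 + y}\right)$ ($h{\left(y \right)} = 4 - \left(y + y\right) \left(y + \frac{y + y}{y - 32}\right) = 4 - 2 y \left(y + \frac{2 y}{-32 + y}\right)$)
$\frac{h{\left(-16 \right)}}{a{\left(-41,26 \right)}} + \frac{3973}{-1431} = \frac{2 \frac{1}{-32 - 16} \left(-64 - \left(-16\right)^{3} + 2 \left(-16\right) + 30 \left(-16\right)^{2}\right)}{-41 + 26^{2}} + \frac{3973}{-1431} = \frac{2 \frac{1}{-48} \left(-64 - -4096 - 32 + 30 \cdot 256\right)}{-41 + 676} + 3973 \left(- \frac{1}{1431}\right) = \frac{2 \left(- \frac{1}{48}\right) \left(-64 + 4096 - 32 + 7680\right)}{635} - \frac{3973}{1431} = 2 \left(- \frac{1}{48}\right) 11680 \cdot \frac{1}{635} - \frac{3973}{1431} = \left(- \frac{1460}{3}\right) \frac{1}{635} - \frac{3973}{1431} = - \frac{292}{381} - \frac{3973}{1431} = - \frac{643855}{181737}$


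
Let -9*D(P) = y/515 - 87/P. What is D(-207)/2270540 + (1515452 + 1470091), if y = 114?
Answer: 2167960259991781499/726152750100 ≈ 2.9855e+6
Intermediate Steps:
D(P) = -38/1545 + 29/(3*P) (D(P) = -(114/515 - 87/P)/9 = -38/1545 + 29/(3*P))
D(-207)/2270540 + (1515452 + 1470091) = ((1/1545)*(14935 - 38*(-207))/(-207))/2270540 + (1515452 + 1470091) = ((1/1545)*(-1/207)*(14935 + 7866))*(1/2270540) + 2985543 = ((1/1545)*(-1/207)*22801)*(1/2270540) + 2985543 = -22801/319815*1/2270540 + 2985543 = -22801/726152750100 + 2985543 = 2167960259991781499/726152750100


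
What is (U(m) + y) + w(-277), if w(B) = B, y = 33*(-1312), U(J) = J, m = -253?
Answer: -43826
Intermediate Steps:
y = -43296
(U(m) + y) + w(-277) = (-253 - 43296) - 277 = -43549 - 277 = -43826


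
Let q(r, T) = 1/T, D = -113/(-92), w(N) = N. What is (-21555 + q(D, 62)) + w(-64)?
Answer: -1340377/62 ≈ -21619.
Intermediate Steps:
D = 113/92 (D = -113*(-1/92) = 113/92 ≈ 1.2283)
(-21555 + q(D, 62)) + w(-64) = (-21555 + 1/62) - 64 = -1336409/62 - 64 = -1340377/62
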